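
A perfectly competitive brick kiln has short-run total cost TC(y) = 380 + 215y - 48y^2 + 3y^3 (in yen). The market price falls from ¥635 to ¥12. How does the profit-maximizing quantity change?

Output falls from 14 to 0 (the firm shuts down)

AVC = 215 - 48y + 3y^2, minimized at y = 8 where min AVC = ¥23. MC = 215 - 96y + 9y^2.
With P = ¥635 above the shutdown price, P = MC gives y = 14.
At P = ¥12 < min AVC = ¥23, price no longer covers variable cost at any output, so the firm shuts down: y = 0.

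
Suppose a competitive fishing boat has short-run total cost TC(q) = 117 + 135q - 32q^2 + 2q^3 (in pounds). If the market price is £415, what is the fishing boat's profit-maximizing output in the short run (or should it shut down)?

Produce at q = 14

Strip out fixed cost: VC = 135q - 32q^2 + 2q^3. Then AVC = 135 - 32q + 2q^2 and MC = 135 - 64q + 6q^2.
AVC is minimized where dAVC/dq = -32 + 4q = 0, at q = 8; min AVC = 135 - 32·8 + 2·8^2 = £7.
Because £415 ≥ £7, revenue can cover variable cost; the firm operates.
Set P = MC: 415 = 135 - 64q + 6q^2 → -280 - 64q + 6q^2 = 0. The roots are q = -10/3 and q = 14; the profit-maximizing output is on the rising part of MC, so q* = 14.
Check: AVC at q = 14 is £79 ≤ P, so revenue covers variable cost.
Profit = P·q − TC = 415·14 − 1223 = £4587.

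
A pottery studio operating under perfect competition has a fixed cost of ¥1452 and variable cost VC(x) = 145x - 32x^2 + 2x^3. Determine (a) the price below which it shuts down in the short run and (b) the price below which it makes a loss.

Shutdown price = min AVC. AVC = 145 - 32x + 2x^2, with vertex at x = 8 and minimum ¥17.
ATC = 1452/x + 145 - 32x + 2x^2. Setting dATC/dx = −1452/x^2 − 32 + 4x = 0 gives x = 11 (since 4·11^3 − 32·11^2 = 1452).
min ATC = 1452/11 + 145 − 32·11 + 2·11^2 = ¥167. That is the break-even price.
For ¥17 ≤ P < ¥167 the firm produces at a loss; below ¥17 it shuts down.

Shutdown price = ¥17; break-even price = ¥167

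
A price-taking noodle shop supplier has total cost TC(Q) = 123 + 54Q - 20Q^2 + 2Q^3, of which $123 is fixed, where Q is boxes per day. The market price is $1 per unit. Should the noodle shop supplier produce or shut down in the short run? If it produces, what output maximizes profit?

Shut down

Strip out fixed cost: VC = 54Q - 20Q^2 + 2Q^3. Then AVC = 54 - 20Q + 2Q^2 and MC = 54 - 40Q + 6Q^2.
The AVC parabola has its vertex at Q = 20/4 = 5, where AVC = 54 - 20·5 + 2·5^2 = $4.
Since P = $1 < min AVC = $4, price fails to cover variable cost at any output.
The firm minimizes its loss by shutting down and losing only its fixed cost of $123.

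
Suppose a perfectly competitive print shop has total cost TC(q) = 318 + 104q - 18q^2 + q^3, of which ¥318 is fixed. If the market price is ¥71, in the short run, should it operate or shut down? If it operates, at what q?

Produce at q = 11

Variable cost is VC = 104q - 18q^2 + q^3, so AVC = VC/q = 104 - 18q + q^2 and MC = dTC/dq = 104 - 36q + 3q^2.
AVC hits its minimum where MC = AVC, at q = 9, giving min AVC = 104 - 18·9 + 9^2 = ¥23.
Because ¥71 ≥ ¥23, revenue can cover variable cost; the firm operates.
Solving P = MC: 33 - 36q + 3q^2 = 0 ⇒ q = 1 or 11. On the upward-sloping branch, q* = 11.
Check: AVC at q = 11 is ¥27 ≤ P, so revenue covers variable cost.
Profit = P·q − TC = 71·11 − 615 = ¥166.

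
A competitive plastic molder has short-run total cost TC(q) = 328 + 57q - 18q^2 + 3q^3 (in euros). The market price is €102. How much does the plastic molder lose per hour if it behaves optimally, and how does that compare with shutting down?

Profit = -€28 at q = 5

AVC = 57 - 18q + 3q^2 has its minimum €30 at q = 3; price €102 clears that bar, so the firm operates.
With MC = 57 - 36q + 9q^2, P = MC on the upward-sloping part at q* = 5.
TR = 102·5 = 510. TC = 328 + 210 = 538. Profit = 510 − 538 = -€28.
Shutting down would mean losing the fixed cost of €328, so operating at a loss of €28 is better by €300.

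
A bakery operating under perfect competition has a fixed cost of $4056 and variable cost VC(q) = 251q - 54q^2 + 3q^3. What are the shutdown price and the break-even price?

Shutdown price = $8; break-even price = $368

Shutdown price = min AVC. AVC = 251 - 54q + 3q^2, with vertex at q = 9 and minimum $8.
ATC = 4056/q + 251 - 54q + 3q^2. Setting dATC/dq = −4056/q^2 − 54 + 6q = 0 gives q = 13 (since 6·13^3 − 54·13^2 = 4056).
min ATC = 4056/13 + 251 − 54·13 + 3·13^2 = $368. That is the break-even price.
For $8 ≤ P < $368 the firm produces at a loss; below $8 it shuts down.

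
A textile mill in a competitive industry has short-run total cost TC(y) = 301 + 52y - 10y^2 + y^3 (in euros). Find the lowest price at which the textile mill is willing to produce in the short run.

€27 per unit

The shutdown price is the minimum of AVC. VC = 52y - 10y^2 + y^3, so AVC = 52 - 10y + y^2.
dAVC/dy = -10 + 2y = 0 gives y = 5. min AVC = 52 - 10·5 + 5^2 = 27.
The firm shuts down for any P below €27.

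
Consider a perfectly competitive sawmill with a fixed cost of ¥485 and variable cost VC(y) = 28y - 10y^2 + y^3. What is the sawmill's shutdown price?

¥3 per unit

The firm shuts down when price falls below the minimum of average variable cost. AVC = VC/y = 28 - 10y + y^2.
dAVC/dy = -10 + 2y = 0 gives y = 5. min AVC = 28 - 10·5 + 5^2 = 3.
The firm shuts down for any P below ¥3.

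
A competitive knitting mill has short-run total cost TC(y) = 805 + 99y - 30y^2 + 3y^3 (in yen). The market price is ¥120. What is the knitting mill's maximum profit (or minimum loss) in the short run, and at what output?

AVC = 99 - 30y + 3y^2 has its minimum ¥24 at y = 5; price ¥120 clears that bar, so the firm operates.
MC = 99 - 60y + 9y^2. Setting P = MC and taking the root on the rising branch gives y* = 7.
TR = 120·7 = 840. TC = 805 + 252 = 1057. Profit = 840 − 1057 = -¥217.
That loss of ¥217 beats the ¥805 the firm would lose by shutting down; producing recovers ¥588 of fixed cost.

Profit = -¥217 at y = 7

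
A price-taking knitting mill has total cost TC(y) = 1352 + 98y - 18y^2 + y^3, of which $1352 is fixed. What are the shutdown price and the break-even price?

Shutdown price = $17; break-even price = $137

Shutdown price = min AVC. AVC = 98 - 18y + y^2, with vertex at y = 9 and minimum $17.
ATC = 1352/y + 98 - 18y + y^2. Setting dATC/dy = −1352/y^2 − 18 + 2y = 0 gives y = 13 (since 2·13^3 − 18·13^2 = 1352).
min ATC = 1352/13 + 98 − 18·13 + 13^2 = $137. That is the break-even price.
For $17 ≤ P < $137 the firm produces at a loss; below $17 it shuts down.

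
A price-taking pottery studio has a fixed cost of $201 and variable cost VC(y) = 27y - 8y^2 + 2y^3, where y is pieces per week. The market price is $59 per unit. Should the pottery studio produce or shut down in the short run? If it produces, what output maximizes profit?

Variable cost is VC = 27y - 8y^2 + 2y^3, so AVC = VC/y = 27 - 8y + 2y^2 and MC = dTC/dy = 27 - 16y + 6y^2.
AVC is minimized where dAVC/dy = -8 + 4y = 0, at y = 2; min AVC = 27 - 8·2 + 2·2^2 = $19.
P = $59 exceeds min AVC = $19, so the firm stays open.
Set P = MC: 59 = 27 - 16y + 6y^2 → -32 - 16y + 6y^2 = 0. The roots are y = -4/3 and y = 4; the profit-maximizing output is on the rising part of MC, so y* = 4.
Check: AVC at y = 4 is $27 ≤ P, so revenue covers variable cost.
Profit = P·y − TC = 59·4 − 309 = -$73, a loss, but smaller than the $201 fixed cost the firm would lose by shutting down.

Produce at y = 4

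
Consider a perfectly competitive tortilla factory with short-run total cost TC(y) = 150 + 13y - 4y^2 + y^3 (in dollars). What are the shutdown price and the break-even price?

Shutdown price = min AVC. AVC = 13 - 4y + y^2, with vertex at y = 2 and minimum $9.
ATC = 150/y + 13 - 4y + y^2. Setting dATC/dy = −150/y^2 − 4 + 2y = 0 gives y = 5 (since 2·5^3 − 4·5^2 = 150).
min ATC = 150/5 + 13 − 4·5 + 5^2 = $48. That is the break-even price.
For $9 ≤ P < $48 the firm produces at a loss; below $9 it shuts down.

Shutdown price = $9; break-even price = $48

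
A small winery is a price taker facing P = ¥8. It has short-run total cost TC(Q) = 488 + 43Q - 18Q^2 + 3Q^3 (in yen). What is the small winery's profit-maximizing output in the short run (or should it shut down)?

Shut down

Strip out fixed cost: VC = 43Q - 18Q^2 + 3Q^3. Then AVC = 43 - 18Q + 3Q^2 and MC = 43 - 36Q + 9Q^2.
AVC hits its minimum where MC = AVC, at Q = 3, giving min AVC = 43 - 18·3 + 3·3^2 = ¥16.
P = ¥8 lies below min AVC = ¥16; no output level covers variable cost.
Shutting down limits the loss to fixed cost, ¥488.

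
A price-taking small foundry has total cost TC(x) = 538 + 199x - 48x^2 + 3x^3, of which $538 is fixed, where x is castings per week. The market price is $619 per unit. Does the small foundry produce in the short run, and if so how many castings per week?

Strip out fixed cost: VC = 199x - 48x^2 + 3x^3. Then AVC = 199 - 48x + 3x^2 and MC = 199 - 96x + 9x^2.
The AVC parabola has its vertex at x = 48/6 = 8, where AVC = 199 - 48·8 + 3·8^2 = $7.
Since P = $619 ≥ min AVC = $7, price covers variable cost and the firm should produce.
P = MC gives -420 - 96x + 9x^2 = 0, with roots -10/3 and 14. Take the larger (rising MC): x* = 14.
Check: AVC at x = 14 is $115 ≤ P, so revenue covers variable cost.
Profit = P·x − TC = 619·14 − 2148 = $6518.

Produce at x = 14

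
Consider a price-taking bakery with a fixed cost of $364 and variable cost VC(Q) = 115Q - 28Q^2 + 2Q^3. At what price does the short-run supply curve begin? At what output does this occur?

$17 per unit, at Q = 7

Short-run supply begins at min AVC. From VC = 115Q - 28Q^2 + 2Q^3, AVC = 115 - 28Q + 2Q^2.
dAVC/dQ = -28 + 4Q = 0 gives Q = 7. min AVC = 115 - 28·7 + 2·7^2 = 17.
So the shutdown price is $17.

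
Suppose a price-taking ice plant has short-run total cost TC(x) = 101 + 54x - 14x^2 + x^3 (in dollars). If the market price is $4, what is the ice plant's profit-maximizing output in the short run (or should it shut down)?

Shut down

From TC, MC = TC'(x) = 54 - 28x + 3x^2 and AVC = VC/x = 54 - 14x + x^2.
AVC is minimized where dAVC/dx = -14 + 2x = 0, at x = 7; min AVC = 54 - 14·7 + 7^2 = $5.
P = $4 lies below min AVC = $5; no output level covers variable cost.
Shutting down limits the loss to fixed cost, $101.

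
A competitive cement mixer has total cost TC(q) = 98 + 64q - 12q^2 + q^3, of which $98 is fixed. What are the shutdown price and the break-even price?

AVC = 64 - 12q + q^2; minimized at q = 6, giving min AVC = $28. That is the shutdown price.
ATC = 98/q + 64 - 12q + q^2. Setting dATC/dq = −98/q^2 − 12 + 2q = 0 gives q = 7 (since 2·7^3 − 12·7^2 = 98).
min ATC = 98/7 + 64 − 12·7 + 7^2 = $43. That is the break-even price.
Between these two prices the firm operates at a loss; above $43 it earns a profit.

Shutdown price = $28; break-even price = $43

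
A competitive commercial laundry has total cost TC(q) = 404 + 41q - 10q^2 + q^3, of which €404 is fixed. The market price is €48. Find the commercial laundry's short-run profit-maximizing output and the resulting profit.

AVC = 41 - 10q + q^2 has its minimum €16 at q = 5; price €48 clears that bar, so the firm operates.
MC = 41 - 20q + 3q^2. Setting P = MC and taking the root on the rising branch gives q* = 7.
TR = 48·7 = 336. TC = 404 + 140 = 544. Profit = 336 − 544 = -€208.
Shutting down would mean losing the fixed cost of €404, so operating at a loss of €208 is better by €196.

Profit = -€208 at q = 7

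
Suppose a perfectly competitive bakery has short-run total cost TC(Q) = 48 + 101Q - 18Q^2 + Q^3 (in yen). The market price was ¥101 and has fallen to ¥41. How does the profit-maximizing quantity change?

MC = 101 - 36Q + 3Q^2; the shutdown threshold is min AVC = ¥20 (at Q = 9).
With P = ¥101 above the shutdown price, P = MC gives Q = 12.
At P = ¥41 ≥ min AVC, set P = MC: Q = 10. The firm stays open but cuts output.

Output falls from 12 to 10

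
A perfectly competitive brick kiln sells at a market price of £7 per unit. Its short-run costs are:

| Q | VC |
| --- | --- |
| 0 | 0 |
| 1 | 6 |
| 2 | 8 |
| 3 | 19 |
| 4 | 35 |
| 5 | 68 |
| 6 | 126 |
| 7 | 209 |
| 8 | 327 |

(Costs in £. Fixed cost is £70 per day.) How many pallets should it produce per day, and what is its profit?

Compute π = P·Q − TC at each output: Q=0: -70; Q=1: -69; Q=2: -64; Q=3: -68; Q=4: -77; Q=5: -103; Q=6: -154; Q=7: -230; Q=8: -341.
Profit is maximized at Q = 2. AVC there is 8/2 = £4 ≤ P, so producing beats shutting down (which would give -£70).

Q = 2; profit = -£64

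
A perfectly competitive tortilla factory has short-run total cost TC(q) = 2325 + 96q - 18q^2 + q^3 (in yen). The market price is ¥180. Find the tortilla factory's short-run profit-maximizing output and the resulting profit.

AVC = 96 - 18q + q^2; min AVC = ¥15 at q = 9. Since P = ¥180 ≥ min AVC, the firm produces.
MC = 96 - 36q + 3q^2. Setting P = MC and taking the root on the rising branch gives q* = 14.
TR = 180·14 = 2520. TC = 2325 + 560 = 2885. Profit = 2520 − 2885 = -¥365.
Shutting down would mean losing the fixed cost of ¥2325, so operating at a loss of ¥365 is better by ¥1960.

Profit = -¥365 at q = 14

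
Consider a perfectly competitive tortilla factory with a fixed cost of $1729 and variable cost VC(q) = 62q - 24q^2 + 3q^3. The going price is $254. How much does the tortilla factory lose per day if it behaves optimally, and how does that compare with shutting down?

AVC = 62 - 24q + 3q^2 has its minimum $14 at q = 4; price $254 clears that bar, so the firm operates.
With MC = 62 - 48q + 9q^2, P = MC on the upward-sloping part at q* = 8.
TR = 254·8 = 2032. TC = 1729 + 496 = 2225. Profit = 2032 − 2225 = -$193.
By producing, the firm covers all variable cost plus $1536 of fixed cost; shutting down would lose the full $1729.

Profit = -$193 at q = 8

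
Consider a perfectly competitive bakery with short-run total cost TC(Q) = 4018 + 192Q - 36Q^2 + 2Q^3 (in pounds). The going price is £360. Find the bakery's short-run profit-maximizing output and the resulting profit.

Profit = -£98 at Q = 14

AVC = 192 - 36Q + 2Q^2; min AVC = £30 at Q = 9. Since P = £360 ≥ min AVC, the firm produces.
With MC = 192 - 72Q + 6Q^2, P = MC on the upward-sloping part at Q* = 14.
TR = 360·14 = 5040. TC = 4018 + 1120 = 5138. Profit = 5040 − 5138 = -£98.
That loss of £98 beats the £4018 the firm would lose by shutting down; producing recovers £3920 of fixed cost.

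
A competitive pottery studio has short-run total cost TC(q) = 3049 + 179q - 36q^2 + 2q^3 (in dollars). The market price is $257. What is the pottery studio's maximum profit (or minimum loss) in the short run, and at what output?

AVC = 179 - 36q + 2q^2; min AVC = $17 at q = 9. Since P = $257 ≥ min AVC, the firm produces.
With MC = 179 - 72q + 6q^2, P = MC on the upward-sloping part at q* = 13.
TR = 257·13 = 3341. TC = 3049 + 637 = 3686. Profit = 3341 − 3686 = -$345.
By producing, the firm covers all variable cost plus $2704 of fixed cost; shutting down would lose the full $3049.

Profit = -$345 at q = 13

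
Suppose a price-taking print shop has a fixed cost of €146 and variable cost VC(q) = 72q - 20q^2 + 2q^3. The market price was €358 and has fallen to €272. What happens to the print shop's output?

Output falls from 11 to 10

MC = 72 - 40q + 6q^2; the shutdown threshold is min AVC = €22 (at q = 5).
At P = €358 ≥ min AVC, set P = MC on the rising branch: q = 11.
At P = €272 ≥ min AVC, set P = MC: q = 10. The firm stays open but cuts output.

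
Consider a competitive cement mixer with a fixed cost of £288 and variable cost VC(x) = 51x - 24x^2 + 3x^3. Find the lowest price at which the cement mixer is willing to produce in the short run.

£3 per unit

The shutdown price is the minimum of AVC. VC = 51x - 24x^2 + 3x^3, so AVC = 51 - 24x + 3x^2.
At the minimum of AVC, MC = AVC. MC = 51 - 48x + 9x^2; setting MC = AVC gives 6x^2 - 24x = 0, so x = 4. min AVC = 3.
For P < £3 the firm produces nothing.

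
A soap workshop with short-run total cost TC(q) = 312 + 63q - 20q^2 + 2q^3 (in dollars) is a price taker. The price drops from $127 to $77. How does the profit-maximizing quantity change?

Output falls from 8 to 7

MC = 63 - 40q + 6q^2; the shutdown threshold is min AVC = $13 (at q = 5).
At P = $127 ≥ min AVC, set P = MC on the rising branch: q = 8.
At P = $77 ≥ min AVC, set P = MC: q = 7. The firm stays open but cuts output.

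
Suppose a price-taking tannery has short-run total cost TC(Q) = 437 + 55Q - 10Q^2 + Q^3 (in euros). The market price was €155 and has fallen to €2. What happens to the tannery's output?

Output falls from 10 to 0 (the firm shuts down)

AVC = 55 - 10Q + Q^2, minimized at Q = 5 where min AVC = €30. MC = 55 - 20Q + 3Q^2.
At P = €155 ≥ min AVC, set P = MC on the rising branch: Q = 10.
At P = €2 < min AVC = €30, price no longer covers variable cost at any output, so the firm shuts down: Q = 0.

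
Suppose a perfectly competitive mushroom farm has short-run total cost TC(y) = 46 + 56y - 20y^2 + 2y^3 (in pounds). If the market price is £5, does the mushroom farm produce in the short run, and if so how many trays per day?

Shut down

From TC, MC = TC'(y) = 56 - 40y + 6y^2 and AVC = VC/y = 56 - 20y + 2y^2.
AVC hits its minimum where MC = AVC, at y = 5, giving min AVC = 56 - 20·5 + 2·5^2 = £6.
P = £5 lies below min AVC = £6; no output level covers variable cost.
Best response: produce nothing and absorb the £46 fixed cost.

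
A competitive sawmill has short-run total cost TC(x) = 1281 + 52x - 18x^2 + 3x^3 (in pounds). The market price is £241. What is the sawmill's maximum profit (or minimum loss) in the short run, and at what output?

Profit = -£105 at x = 7

AVC = 52 - 18x + 3x^2 has its minimum £25 at x = 3; price £241 clears that bar, so the firm operates.
With MC = 52 - 36x + 9x^2, P = MC on the upward-sloping part at x* = 7.
TR = 241·7 = 1687. TC = 1281 + 511 = 1792. Profit = 1687 − 1792 = -£105.
That loss of £105 beats the £1281 the firm would lose by shutting down; producing recovers £1176 of fixed cost.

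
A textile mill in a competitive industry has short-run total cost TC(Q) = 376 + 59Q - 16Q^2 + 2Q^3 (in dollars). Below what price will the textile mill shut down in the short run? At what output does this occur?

The shutdown price is the minimum of AVC. VC = 59Q - 16Q^2 + 2Q^3, so AVC = 59 - 16Q + 2Q^2.
At the minimum of AVC, MC = AVC. MC = 59 - 32Q + 6Q^2; setting MC = AVC gives 4Q^2 - 16Q = 0, so Q = 4. min AVC = 27.
For P < $27 the firm produces nothing.

$27 per unit, at Q = 4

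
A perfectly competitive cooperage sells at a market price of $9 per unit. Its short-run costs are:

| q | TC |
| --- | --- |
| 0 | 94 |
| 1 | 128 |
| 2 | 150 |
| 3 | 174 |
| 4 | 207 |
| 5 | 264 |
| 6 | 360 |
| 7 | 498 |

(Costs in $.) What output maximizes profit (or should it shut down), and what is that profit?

q = 0 (shut down); profit = -$94

Tabulate TR − TC: q=0: -94; q=1: -119; q=2: -132; q=3: -147; q=4: -171; q=5: -219; q=6: -306; q=7: -435.
Profit is highest at q = 0. Equivalently, the lowest AVC in the table is 80/3 ≈ $26.67 at q = 3, and P = $9 falls below it — price never covers variable cost, so the firm shuts down and loses only its fixed cost.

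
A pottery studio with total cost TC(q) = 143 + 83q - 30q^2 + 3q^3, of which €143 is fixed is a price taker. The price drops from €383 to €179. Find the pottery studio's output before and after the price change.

Output falls from 10 to 8

MC = 83 - 60q + 9q^2; the shutdown threshold is min AVC = €8 (at q = 5).
At P = €383 ≥ min AVC, set P = MC on the rising branch: q = 10.
At P = €179 ≥ min AVC, set P = MC: q = 8. The firm stays open but cuts output.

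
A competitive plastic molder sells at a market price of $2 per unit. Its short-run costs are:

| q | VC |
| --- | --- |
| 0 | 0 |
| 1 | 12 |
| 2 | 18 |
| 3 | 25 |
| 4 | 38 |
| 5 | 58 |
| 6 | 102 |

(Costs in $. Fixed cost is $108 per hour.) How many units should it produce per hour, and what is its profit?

q = 0 (shut down); profit = -$108

Compute π = P·q − TC at each output: q=0: -108; q=1: -118; q=2: -122; q=3: -127; q=4: -138; q=5: -156; q=6: -198.
Profit is highest at q = 0. Equivalently, the lowest AVC in the table is 25/3 ≈ $8.33 at q = 3, and P = $2 falls below it — price never covers variable cost, so the firm shuts down and loses only its fixed cost.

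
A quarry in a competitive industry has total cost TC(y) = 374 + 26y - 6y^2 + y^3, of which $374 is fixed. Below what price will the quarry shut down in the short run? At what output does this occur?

The firm shuts down when price falls below the minimum of average variable cost. AVC = VC/y = 26 - 6y + y^2.
dAVC/dy = -6 + 2y = 0 gives y = 3. min AVC = 26 - 6·3 + 3^2 = 17.
So the shutdown price is $17.

$17 per unit, at y = 3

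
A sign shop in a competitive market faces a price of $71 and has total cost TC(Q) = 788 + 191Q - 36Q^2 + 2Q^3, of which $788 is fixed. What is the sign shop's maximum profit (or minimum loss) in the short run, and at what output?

Profit = -$388 at Q = 10

AVC = 191 - 36Q + 2Q^2 has its minimum $29 at Q = 9; price $71 clears that bar, so the firm operates.
MC = 191 - 72Q + 6Q^2. Setting P = MC and taking the root on the rising branch gives Q* = 10.
TR = 71·10 = 710. TC = 788 + 310 = 1098. Profit = 710 − 1098 = -$388.
Shutting down would mean losing the fixed cost of $788, so operating at a loss of $388 is better by $400.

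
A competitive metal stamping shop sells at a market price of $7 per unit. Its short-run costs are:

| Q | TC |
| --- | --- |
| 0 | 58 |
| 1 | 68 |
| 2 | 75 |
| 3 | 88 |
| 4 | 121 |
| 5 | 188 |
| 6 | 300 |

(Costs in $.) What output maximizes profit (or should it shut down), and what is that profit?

Q = 0 (shut down); profit = -$58

Compute π = P·Q − TC at each output: Q=0: -58; Q=1: -61; Q=2: -61; Q=3: -67; Q=4: -93; Q=5: -153; Q=6: -258.
Profit is highest at Q = 0. Equivalently, the lowest AVC in the table is 17/2 ≈ $8.50 at Q = 2, and P = $7 falls below it — price never covers variable cost, so the firm shuts down and loses only its fixed cost.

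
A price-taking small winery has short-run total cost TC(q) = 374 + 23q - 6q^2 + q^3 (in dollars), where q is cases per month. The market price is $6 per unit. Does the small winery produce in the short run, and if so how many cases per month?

From TC, MC = TC'(q) = 23 - 12q + 3q^2 and AVC = VC/q = 23 - 6q + q^2.
AVC hits its minimum where MC = AVC, at q = 3, giving min AVC = 23 - 6·3 + 3^2 = $14.
Since P = $6 < min AVC = $14, price fails to cover variable cost at any output.
The firm minimizes its loss by shutting down and losing only its fixed cost of $374.

Shut down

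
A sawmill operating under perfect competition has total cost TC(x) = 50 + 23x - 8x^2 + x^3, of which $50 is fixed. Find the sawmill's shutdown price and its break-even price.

Shutdown price = $7; break-even price = $18

Shutdown price = min AVC. AVC = 23 - 8x + x^2, with vertex at x = 4 and minimum $7.
ATC = 50/x + 23 - 8x + x^2. Setting dATC/dx = −50/x^2 − 8 + 2x = 0 gives x = 5 (since 2·5^3 − 8·5^2 = 50).
min ATC = 50/5 + 23 − 8·5 + 5^2 = $18. That is the break-even price.
For $7 ≤ P < $18 the firm produces at a loss; below $7 it shuts down.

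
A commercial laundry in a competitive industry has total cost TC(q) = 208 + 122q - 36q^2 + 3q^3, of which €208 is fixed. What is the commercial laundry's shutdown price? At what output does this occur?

Short-run supply begins at min AVC. From VC = 122q - 36q^2 + 3q^3, AVC = 122 - 36q + 3q^2.
dAVC/dq = -36 + 6q = 0 gives q = 6. min AVC = 122 - 36·6 + 3·6^2 = 14.
So the shutdown price is €14.

€14 per unit, at q = 6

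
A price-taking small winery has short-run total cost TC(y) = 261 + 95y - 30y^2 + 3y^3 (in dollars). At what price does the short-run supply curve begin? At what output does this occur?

Short-run supply begins at min AVC. From VC = 95y - 30y^2 + 3y^3, AVC = 95 - 30y + 3y^2.
At the minimum of AVC, MC = AVC. MC = 95 - 60y + 9y^2; setting MC = AVC gives 6y^2 - 30y = 0, so y = 5. min AVC = 20.
For P < $20 the firm produces nothing.

$20 per unit, at y = 5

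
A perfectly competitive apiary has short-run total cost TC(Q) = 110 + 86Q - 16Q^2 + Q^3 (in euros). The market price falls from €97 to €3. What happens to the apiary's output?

MC = 86 - 32Q + 3Q^2; the shutdown threshold is min AVC = €22 (at Q = 8).
With P = €97 above the shutdown price, P = MC gives Q = 11.
At P = €3 < min AVC = €22, price no longer covers variable cost at any output, so the firm shuts down: Q = 0.

Output falls from 11 to 0 (the firm shuts down)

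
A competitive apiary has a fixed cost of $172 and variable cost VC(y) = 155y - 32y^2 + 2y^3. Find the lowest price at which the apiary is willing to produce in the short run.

$27 per unit

The firm shuts down when price falls below the minimum of average variable cost. AVC = VC/y = 155 - 32y + 2y^2.
At the minimum of AVC, MC = AVC. MC = 155 - 64y + 6y^2; setting MC = AVC gives 4y^2 - 32y = 0, so y = 8. min AVC = 27.
For P < $27 the firm produces nothing.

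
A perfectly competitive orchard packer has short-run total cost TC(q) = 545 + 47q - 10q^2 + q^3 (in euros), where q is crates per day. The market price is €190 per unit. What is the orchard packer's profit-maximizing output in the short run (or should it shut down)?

From TC, MC = TC'(q) = 47 - 20q + 3q^2 and AVC = VC/q = 47 - 10q + q^2.
The AVC parabola has its vertex at q = 10/2 = 5, where AVC = 47 - 10·5 + 5^2 = €22.
Since P = €190 ≥ min AVC = €22, price covers variable cost and the firm should produce.
P = MC gives -143 - 20q + 3q^2 = 0, with roots -13/3 and 11. Take the larger (rising MC): q* = 11.
Check: AVC at q = 11 is €58 ≤ P, so revenue covers variable cost.
Profit = P·q − TC = 190·11 − 1183 = €907.

Produce at q = 11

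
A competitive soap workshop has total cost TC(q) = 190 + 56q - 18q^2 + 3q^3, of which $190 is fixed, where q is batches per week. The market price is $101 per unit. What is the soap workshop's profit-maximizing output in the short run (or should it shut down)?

Variable cost is VC = 56q - 18q^2 + 3q^3, so AVC = VC/q = 56 - 18q + 3q^2 and MC = dTC/dq = 56 - 36q + 9q^2.
The AVC parabola has its vertex at q = 18/6 = 3, where AVC = 56 - 18·3 + 3·3^2 = $29.
Because $101 ≥ $29, revenue can cover variable cost; the firm operates.
Set P = MC: 101 = 56 - 36q + 9q^2 → -45 - 36q + 9q^2 = 0. The roots are q = -1 and q = 5; the profit-maximizing output is on the rising part of MC, so q* = 5.
Check: AVC at q = 5 is $41 ≤ P, so revenue covers variable cost.
Profit = P·q − TC = 101·5 − 395 = $110.

Produce at q = 5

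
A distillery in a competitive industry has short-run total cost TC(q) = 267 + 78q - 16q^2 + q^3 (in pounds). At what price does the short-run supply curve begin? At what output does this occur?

£14 per unit, at q = 8

The firm shuts down when price falls below the minimum of average variable cost. AVC = VC/q = 78 - 16q + q^2.
dAVC/dq = -16 + 2q = 0 gives q = 8. min AVC = 78 - 16·8 + 8^2 = 14.
So the shutdown price is £14.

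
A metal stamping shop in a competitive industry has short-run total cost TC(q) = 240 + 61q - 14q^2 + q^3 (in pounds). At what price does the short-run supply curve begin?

The firm shuts down when price falls below the minimum of average variable cost. AVC = VC/q = 61 - 14q + q^2.
dAVC/dq = -14 + 2q = 0 gives q = 7. min AVC = 61 - 14·7 + 7^2 = 12.
The firm shuts down for any P below £12.

£12 per unit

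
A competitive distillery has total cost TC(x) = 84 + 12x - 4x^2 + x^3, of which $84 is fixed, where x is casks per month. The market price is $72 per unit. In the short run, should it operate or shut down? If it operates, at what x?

Variable cost is VC = 12x - 4x^2 + x^3, so AVC = VC/x = 12 - 4x + x^2 and MC = dTC/dx = 12 - 8x + 3x^2.
AVC hits its minimum where MC = AVC, at x = 2, giving min AVC = 12 - 4·2 + 2^2 = $8.
Since P = $72 ≥ min AVC = $8, price covers variable cost and the firm should produce.
P = MC gives -60 - 8x + 3x^2 = 0, with roots -10/3 and 6. Take the larger (rising MC): x* = 6.
Check: AVC at x = 6 is $24 ≤ P, so revenue covers variable cost.
Profit = P·x − TC = 72·6 − 228 = $204.

Produce at x = 6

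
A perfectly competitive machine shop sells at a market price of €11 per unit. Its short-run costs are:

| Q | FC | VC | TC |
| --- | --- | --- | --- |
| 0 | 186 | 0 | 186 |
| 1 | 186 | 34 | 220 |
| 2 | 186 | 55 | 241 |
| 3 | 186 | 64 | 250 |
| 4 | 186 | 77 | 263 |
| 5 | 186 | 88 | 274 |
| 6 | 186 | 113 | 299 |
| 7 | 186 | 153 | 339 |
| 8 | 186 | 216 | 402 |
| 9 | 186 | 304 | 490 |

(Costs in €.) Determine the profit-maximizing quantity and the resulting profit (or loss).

Compute π = P·Q − TC at each output: Q=0: -186; Q=1: -209; Q=2: -219; Q=3: -217; Q=4: -219; Q=5: -219; Q=6: -233; Q=7: -262; Q=8: -314; Q=9: -391.
Profit is highest at Q = 0. Equivalently, the lowest AVC in the table is 88/5 ≈ €17.60 at Q = 5, and P = €11 falls below it — price never covers variable cost, so the firm shuts down and loses only its fixed cost.

Q = 0 (shut down); profit = -€186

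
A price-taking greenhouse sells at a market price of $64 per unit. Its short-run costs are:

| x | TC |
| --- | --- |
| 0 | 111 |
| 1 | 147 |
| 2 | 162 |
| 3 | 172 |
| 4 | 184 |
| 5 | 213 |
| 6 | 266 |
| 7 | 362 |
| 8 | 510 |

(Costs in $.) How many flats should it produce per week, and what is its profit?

Tabulate TR − TC: x=0: -111; x=1: -83; x=2: -34; x=3: 20; x=4: 72; x=5: 107; x=6: 118; x=7: 86; x=8: 2.
Profit is maximized at x = 6. AVC there is 155/6 = $25.83 ≤ P, so producing beats shutting down (which would give -$111).

x = 6; profit = $118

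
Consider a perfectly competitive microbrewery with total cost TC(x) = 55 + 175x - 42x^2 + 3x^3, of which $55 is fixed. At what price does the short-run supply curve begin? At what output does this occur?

$28 per unit, at x = 7

The shutdown price is the minimum of AVC. VC = 175x - 42x^2 + 3x^3, so AVC = 175 - 42x + 3x^2.
At the minimum of AVC, MC = AVC. MC = 175 - 84x + 9x^2; setting MC = AVC gives 6x^2 - 42x = 0, so x = 7. min AVC = 28.
The firm shuts down for any P below $28.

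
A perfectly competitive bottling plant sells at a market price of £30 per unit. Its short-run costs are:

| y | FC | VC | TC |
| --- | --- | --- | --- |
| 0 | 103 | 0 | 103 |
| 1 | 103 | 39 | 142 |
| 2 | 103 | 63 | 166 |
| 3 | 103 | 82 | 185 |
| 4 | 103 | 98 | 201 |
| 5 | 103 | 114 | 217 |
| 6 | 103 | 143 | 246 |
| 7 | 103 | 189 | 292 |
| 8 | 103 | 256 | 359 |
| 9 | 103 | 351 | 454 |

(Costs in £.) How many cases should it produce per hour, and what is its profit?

Compute π = P·y − TC at each output: y=0: -103; y=1: -112; y=2: -106; y=3: -95; y=4: -81; y=5: -67; y=6: -66; y=7: -82; y=8: -119; y=9: -184.
Profit is maximized at y = 6. AVC there is 143/6 = £23.83 ≤ P, so producing beats shutting down (which would give -£103).

y = 6; profit = -£66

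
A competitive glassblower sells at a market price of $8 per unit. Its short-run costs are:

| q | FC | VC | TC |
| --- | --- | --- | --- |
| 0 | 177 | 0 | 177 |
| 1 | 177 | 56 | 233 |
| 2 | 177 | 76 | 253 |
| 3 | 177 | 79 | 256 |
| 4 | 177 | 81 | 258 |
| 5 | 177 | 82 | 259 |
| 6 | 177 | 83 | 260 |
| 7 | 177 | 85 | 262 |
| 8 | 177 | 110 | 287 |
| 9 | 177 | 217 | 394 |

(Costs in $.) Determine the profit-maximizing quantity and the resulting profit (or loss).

Tabulate TR − TC: q=0: -177; q=1: -225; q=2: -237; q=3: -232; q=4: -226; q=5: -219; q=6: -212; q=7: -206; q=8: -223; q=9: -322.
Profit is highest at q = 0. Equivalently, the lowest AVC in the table is 85/7 ≈ $12.14 at q = 7, and P = $8 falls below it — price never covers variable cost, so the firm shuts down and loses only its fixed cost.

q = 0 (shut down); profit = -$177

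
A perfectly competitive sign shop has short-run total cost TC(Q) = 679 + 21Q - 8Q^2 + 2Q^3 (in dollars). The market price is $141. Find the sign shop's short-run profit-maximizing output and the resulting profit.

Profit = -$103 at Q = 6

AVC = 21 - 8Q + 2Q^2 has its minimum $13 at Q = 2; price $141 clears that bar, so the firm operates.
MC = 21 - 16Q + 6Q^2. Setting P = MC and taking the root on the rising branch gives Q* = 6.
TR = 141·6 = 846. TC = 679 + 270 = 949. Profit = 846 − 949 = -$103.
Shutting down would mean losing the fixed cost of $679, so operating at a loss of $103 is better by $576.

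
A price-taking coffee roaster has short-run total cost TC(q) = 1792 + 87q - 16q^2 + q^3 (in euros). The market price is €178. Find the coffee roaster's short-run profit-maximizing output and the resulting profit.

Profit = -€102 at q = 13

AVC = 87 - 16q + q^2 has its minimum €23 at q = 8; price €178 clears that bar, so the firm operates.
With MC = 87 - 32q + 3q^2, P = MC on the upward-sloping part at q* = 13.
TR = 178·13 = 2314. TC = 1792 + 624 = 2416. Profit = 2314 − 2416 = -€102.
That loss of €102 beats the €1792 the firm would lose by shutting down; producing recovers €1690 of fixed cost.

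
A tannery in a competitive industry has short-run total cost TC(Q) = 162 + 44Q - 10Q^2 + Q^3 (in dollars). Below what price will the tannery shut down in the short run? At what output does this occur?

$19 per unit, at Q = 5

Short-run supply begins at min AVC. From VC = 44Q - 10Q^2 + Q^3, AVC = 44 - 10Q + Q^2.
At the minimum of AVC, MC = AVC. MC = 44 - 20Q + 3Q^2; setting MC = AVC gives 2Q^2 - 10Q = 0, so Q = 5. min AVC = 19.
So the shutdown price is $19.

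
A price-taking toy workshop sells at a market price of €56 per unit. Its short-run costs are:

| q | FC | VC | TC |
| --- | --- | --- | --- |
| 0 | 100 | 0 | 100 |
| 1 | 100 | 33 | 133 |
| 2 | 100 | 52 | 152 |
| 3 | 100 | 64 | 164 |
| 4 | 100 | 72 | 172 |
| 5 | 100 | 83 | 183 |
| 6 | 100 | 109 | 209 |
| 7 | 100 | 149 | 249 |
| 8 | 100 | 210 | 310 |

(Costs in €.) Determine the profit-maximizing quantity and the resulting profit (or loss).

Tabulate TR − TC: q=0: -100; q=1: -77; q=2: -40; q=3: 4; q=4: 52; q=5: 97; q=6: 127; q=7: 143; q=8: 138.
Profit is maximized at q = 7. AVC there is 149/7 = €21.29 ≤ P, so producing beats shutting down (which would give -€100).

q = 7; profit = €143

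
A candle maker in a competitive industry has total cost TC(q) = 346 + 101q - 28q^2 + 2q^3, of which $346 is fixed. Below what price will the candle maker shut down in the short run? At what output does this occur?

The firm shuts down when price falls below the minimum of average variable cost. AVC = VC/q = 101 - 28q + 2q^2.
dAVC/dq = -28 + 4q = 0 gives q = 7. min AVC = 101 - 28·7 + 2·7^2 = 3.
The firm shuts down for any P below $3.

$3 per unit, at q = 7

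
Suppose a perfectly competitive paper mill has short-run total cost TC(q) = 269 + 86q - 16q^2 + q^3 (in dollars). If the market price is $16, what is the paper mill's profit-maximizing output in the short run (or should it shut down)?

Shut down

Variable cost is VC = 86q - 16q^2 + q^3, so AVC = VC/q = 86 - 16q + q^2 and MC = dTC/dq = 86 - 32q + 3q^2.
The AVC parabola has its vertex at q = 16/2 = 8, where AVC = 86 - 16·8 + 8^2 = $22.
With P < min AVC ($16 < $22), every unit sold adds to the loss.
Shutting down limits the loss to fixed cost, $269.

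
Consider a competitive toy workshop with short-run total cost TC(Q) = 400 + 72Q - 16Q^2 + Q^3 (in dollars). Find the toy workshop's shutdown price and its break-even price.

AVC = 72 - 16Q + Q^2; minimized at Q = 8, giving min AVC = $8. That is the shutdown price.
ATC = 400/Q + 72 - 16Q + Q^2. Setting dATC/dQ = −400/Q^2 − 16 + 2Q = 0 gives Q = 10 (since 2·10^3 − 16·10^2 = 400).
min ATC = 400/10 + 72 − 16·10 + 10^2 = $52. That is the break-even price.
Between these two prices the firm operates at a loss; above $52 it earns a profit.

Shutdown price = $8; break-even price = $52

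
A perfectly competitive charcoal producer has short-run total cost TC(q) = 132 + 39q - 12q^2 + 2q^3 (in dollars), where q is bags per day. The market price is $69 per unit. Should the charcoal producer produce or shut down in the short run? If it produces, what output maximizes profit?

Produce at q = 5

From TC, MC = TC'(q) = 39 - 24q + 6q^2 and AVC = VC/q = 39 - 12q + 2q^2.
AVC is minimized where dAVC/dq = -12 + 4q = 0, at q = 3; min AVC = 39 - 12·3 + 2·3^2 = $21.
Since P = $69 ≥ min AVC = $21, price covers variable cost and the firm should produce.
Solving P = MC: -30 - 24q + 6q^2 = 0 ⇒ q = -1 or 5. On the upward-sloping branch, q* = 5.
Check: AVC at q = 5 is $29 ≤ P, so revenue covers variable cost.
Profit = P·q − TC = 69·5 − 277 = $68.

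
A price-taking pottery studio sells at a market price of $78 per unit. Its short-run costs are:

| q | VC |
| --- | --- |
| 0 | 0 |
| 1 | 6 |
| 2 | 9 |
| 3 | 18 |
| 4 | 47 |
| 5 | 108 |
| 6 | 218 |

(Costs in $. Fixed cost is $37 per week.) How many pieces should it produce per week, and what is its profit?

Compute π = P·q − TC at each output: q=0: -37; q=1: 35; q=2: 110; q=3: 179; q=4: 228; q=5: 245; q=6: 213.
Profit is maximized at q = 5. AVC there is 108/5 = $21.60 ≤ P, so producing beats shutting down (which would give -$37).

q = 5; profit = $245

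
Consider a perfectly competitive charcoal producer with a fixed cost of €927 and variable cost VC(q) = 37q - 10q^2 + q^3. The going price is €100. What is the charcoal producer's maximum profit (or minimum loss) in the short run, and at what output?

Profit = -€279 at q = 9

AVC = 37 - 10q + q^2; min AVC = €12 at q = 5. Since P = €100 ≥ min AVC, the firm produces.
With MC = 37 - 20q + 3q^2, P = MC on the upward-sloping part at q* = 9.
TR = 100·9 = 900. TC = 927 + 252 = 1179. Profit = 900 − 1179 = -€279.
By producing, the firm covers all variable cost plus €648 of fixed cost; shutting down would lose the full €927.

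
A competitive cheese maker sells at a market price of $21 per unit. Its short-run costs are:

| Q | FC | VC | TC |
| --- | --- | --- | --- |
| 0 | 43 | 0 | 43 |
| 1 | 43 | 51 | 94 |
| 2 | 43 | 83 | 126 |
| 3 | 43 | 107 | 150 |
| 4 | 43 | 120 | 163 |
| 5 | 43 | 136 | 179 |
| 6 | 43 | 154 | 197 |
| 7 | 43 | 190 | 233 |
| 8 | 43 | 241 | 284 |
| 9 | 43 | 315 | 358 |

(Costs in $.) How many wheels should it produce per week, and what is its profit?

Q = 0 (shut down); profit = -$43

Tabulate TR − TC: Q=0: -43; Q=1: -73; Q=2: -84; Q=3: -87; Q=4: -79; Q=5: -74; Q=6: -71; Q=7: -86; Q=8: -116; Q=9: -169.
Profit is highest at Q = 0. Equivalently, the lowest AVC in the table is 154/6 ≈ $25.67 at Q = 6, and P = $21 falls below it — price never covers variable cost, so the firm shuts down and loses only its fixed cost.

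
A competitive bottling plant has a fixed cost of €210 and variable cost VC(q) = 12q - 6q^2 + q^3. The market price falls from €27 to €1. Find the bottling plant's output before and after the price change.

AVC = 12 - 6q + q^2, minimized at q = 3 where min AVC = €3. MC = 12 - 12q + 3q^2.
With P = €27 above the shutdown price, P = MC gives q = 5.
At P = €1 < min AVC = €3, price no longer covers variable cost at any output, so the firm shuts down: q = 0.

Output falls from 5 to 0 (the firm shuts down)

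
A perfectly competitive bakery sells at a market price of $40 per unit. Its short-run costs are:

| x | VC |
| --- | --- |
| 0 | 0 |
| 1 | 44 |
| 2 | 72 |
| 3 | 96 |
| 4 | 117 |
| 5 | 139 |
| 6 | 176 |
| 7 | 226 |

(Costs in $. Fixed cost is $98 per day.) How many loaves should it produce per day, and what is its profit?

x = 6; profit = -$34

Profit at each row (π = 40x − TC): x=0: -98; x=1: -102; x=2: -90; x=3: -74; x=4: -55; x=5: -37; x=6: -34; x=7: -44.
Profit is maximized at x = 6. AVC there is 176/6 = $29.33 ≤ P, so producing beats shutting down (which would give -$98).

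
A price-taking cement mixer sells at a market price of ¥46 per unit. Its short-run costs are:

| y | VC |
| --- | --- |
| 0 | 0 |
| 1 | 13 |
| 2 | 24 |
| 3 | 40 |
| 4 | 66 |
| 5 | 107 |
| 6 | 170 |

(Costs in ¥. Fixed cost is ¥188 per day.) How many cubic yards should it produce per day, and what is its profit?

y = 5; profit = -¥65

Tabulate TR − TC: y=0: -188; y=1: -155; y=2: -120; y=3: -90; y=4: -70; y=5: -65; y=6: -82.
Profit is maximized at y = 5. AVC there is 107/5 = ¥21.40 ≤ P, so producing beats shutting down (which would give -¥188).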